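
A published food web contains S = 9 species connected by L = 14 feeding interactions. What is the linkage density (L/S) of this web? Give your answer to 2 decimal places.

There are L = 14 links among S = 9 species.
L/S = 14/9 = 1.5556 ≈ 1.56.

L/S = 1.56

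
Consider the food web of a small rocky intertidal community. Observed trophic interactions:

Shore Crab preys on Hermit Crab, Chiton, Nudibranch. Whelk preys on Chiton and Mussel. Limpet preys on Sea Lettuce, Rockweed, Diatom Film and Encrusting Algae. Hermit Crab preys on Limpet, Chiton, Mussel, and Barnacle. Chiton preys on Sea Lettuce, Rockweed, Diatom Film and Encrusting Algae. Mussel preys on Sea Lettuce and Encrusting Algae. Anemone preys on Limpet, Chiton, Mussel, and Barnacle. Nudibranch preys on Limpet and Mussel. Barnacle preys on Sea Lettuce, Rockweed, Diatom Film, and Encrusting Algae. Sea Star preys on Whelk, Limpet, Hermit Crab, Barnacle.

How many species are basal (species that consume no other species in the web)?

4

Basal species (no prey listed): Encrusting Algae, Sea Lettuce, Rockweed, Diatom Film.
Count: 4.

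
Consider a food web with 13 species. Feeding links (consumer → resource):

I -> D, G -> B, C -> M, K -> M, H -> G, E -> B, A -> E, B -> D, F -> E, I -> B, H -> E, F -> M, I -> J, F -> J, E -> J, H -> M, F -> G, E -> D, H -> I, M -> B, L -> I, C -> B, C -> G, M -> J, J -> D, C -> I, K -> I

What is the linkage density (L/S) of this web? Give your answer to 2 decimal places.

L/S = 2.08

There are L = 27 links among S = 13 species.
L/S = 27/13 = 2.0769 ≈ 2.08.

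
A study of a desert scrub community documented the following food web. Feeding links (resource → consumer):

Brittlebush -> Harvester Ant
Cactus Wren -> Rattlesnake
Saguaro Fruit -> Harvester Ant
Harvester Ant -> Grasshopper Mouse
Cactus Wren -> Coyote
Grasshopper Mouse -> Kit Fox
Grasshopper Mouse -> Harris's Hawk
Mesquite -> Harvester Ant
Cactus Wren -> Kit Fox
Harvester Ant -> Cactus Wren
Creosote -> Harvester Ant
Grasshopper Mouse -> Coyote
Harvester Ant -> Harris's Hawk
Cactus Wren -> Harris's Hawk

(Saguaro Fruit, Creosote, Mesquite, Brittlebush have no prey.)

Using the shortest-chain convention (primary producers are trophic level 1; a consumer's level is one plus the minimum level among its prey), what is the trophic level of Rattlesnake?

Saguaro Fruit is a producer → level 1.
Harvester Ant eats Saguaro Fruit → level 2.
Cactus Wren eats Harvester Ant → level 3.
Rattlesnake eats Cactus Wren → level 4.
No prey of Rattlesnake is below level 3, so 4 is the minimum.

Trophic level 4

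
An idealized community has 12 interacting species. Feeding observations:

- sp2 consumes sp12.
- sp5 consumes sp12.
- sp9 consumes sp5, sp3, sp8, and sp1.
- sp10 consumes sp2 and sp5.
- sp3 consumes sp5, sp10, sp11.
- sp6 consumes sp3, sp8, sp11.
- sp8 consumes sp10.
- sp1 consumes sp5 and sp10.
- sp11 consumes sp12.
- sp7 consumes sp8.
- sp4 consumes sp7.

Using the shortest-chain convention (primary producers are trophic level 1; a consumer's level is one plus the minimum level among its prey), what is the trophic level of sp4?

sp12 is a producer → level 1.
sp5 eats sp12 → level 2.
sp10 eats sp5 → level 3.
sp8 eats sp10 → level 4.
sp7 eats sp8 → level 5.
sp4 eats sp7 → level 6.
No prey of sp4 is below level 5, so 6 is the minimum.

Trophic level 6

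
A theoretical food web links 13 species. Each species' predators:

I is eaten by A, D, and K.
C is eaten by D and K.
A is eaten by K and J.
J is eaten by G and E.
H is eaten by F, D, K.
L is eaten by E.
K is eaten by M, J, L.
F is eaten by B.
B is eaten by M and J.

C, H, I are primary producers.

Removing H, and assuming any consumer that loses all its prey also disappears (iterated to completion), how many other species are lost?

2

Remove H.
Round 1: F (all prey gone) → extinct.
Round 2: B (all prey gone) → extinct.
No further losses. Total secondary extinctions: 2.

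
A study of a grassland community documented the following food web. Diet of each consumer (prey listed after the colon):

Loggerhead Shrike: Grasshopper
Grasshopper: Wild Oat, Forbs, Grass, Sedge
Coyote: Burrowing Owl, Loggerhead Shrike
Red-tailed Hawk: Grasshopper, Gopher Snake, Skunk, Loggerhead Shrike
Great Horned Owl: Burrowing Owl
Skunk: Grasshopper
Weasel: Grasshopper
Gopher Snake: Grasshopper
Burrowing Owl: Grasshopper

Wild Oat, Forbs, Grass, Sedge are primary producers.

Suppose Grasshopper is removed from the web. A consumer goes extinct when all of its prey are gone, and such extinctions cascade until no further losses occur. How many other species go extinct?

Remove Grasshopper.
Round 1: Gopher Snake (all prey gone), Weasel (all prey gone), Skunk (all prey gone), Burrowing Owl (all prey gone), Loggerhead Shrike (all prey gone) → extinct.
Round 2: Coyote (all prey gone), Great Horned Owl (all prey gone), Red-tailed Hawk (all prey gone) → extinct.
No further losses. Total secondary extinctions: 8.

8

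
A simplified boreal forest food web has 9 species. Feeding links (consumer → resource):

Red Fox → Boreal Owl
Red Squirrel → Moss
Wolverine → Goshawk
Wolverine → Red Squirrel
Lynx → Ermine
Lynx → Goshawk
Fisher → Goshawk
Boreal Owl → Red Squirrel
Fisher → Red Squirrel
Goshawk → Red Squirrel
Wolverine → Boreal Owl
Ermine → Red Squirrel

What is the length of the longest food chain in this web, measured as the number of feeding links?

3 links

One longest chain: Moss → Red Squirrel → Goshawk → Lynx.
It has 4 species and 3 links.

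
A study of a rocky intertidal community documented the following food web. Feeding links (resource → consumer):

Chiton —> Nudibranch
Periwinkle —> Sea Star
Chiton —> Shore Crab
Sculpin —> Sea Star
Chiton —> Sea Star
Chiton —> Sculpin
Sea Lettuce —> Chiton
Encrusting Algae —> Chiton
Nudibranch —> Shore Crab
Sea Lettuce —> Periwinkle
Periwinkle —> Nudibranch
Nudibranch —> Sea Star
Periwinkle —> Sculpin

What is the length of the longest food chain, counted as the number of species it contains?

One longest chain: Sea Lettuce → Chiton → Nudibranch → Shore Crab.
It has 4 species and 3 links.

4 species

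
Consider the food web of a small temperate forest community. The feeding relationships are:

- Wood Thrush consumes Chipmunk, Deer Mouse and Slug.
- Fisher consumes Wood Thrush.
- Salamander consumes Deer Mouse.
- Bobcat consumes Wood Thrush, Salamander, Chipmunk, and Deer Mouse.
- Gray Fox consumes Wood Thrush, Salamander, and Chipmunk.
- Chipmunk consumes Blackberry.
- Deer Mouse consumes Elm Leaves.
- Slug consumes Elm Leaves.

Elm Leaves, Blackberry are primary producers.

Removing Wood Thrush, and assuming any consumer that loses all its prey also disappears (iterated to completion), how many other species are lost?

1

Remove Wood Thrush.
Round 1: Fisher (all prey gone) → extinct.
No further losses. Total secondary extinctions: 1.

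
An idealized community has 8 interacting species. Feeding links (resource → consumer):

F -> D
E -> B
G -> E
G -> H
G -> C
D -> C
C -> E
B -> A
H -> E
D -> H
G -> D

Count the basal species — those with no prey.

Basal species (no prey listed): F, G.
Count: 2.

2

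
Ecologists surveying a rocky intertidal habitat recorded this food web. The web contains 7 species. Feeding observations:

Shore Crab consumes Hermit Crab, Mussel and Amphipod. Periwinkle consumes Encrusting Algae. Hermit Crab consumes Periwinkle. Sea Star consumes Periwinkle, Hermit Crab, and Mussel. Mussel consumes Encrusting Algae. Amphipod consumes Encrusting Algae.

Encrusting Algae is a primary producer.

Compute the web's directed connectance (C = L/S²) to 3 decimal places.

The web has S = 7 species and L = 10 feeding links.
C = L / S² = 10 / 49 = 0.2041 ≈ 0.204.

C = 0.204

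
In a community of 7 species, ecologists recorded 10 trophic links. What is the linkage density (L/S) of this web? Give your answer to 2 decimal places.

There are L = 10 links among S = 7 species.
L/S = 10/7 = 1.4286 ≈ 1.43.

L/S = 1.43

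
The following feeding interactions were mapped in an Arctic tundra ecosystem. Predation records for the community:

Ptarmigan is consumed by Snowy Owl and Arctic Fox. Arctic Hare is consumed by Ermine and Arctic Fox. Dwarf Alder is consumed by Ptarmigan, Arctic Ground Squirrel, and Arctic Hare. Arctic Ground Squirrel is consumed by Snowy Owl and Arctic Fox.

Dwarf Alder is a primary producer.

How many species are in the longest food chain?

3 species

One longest chain: Dwarf Alder → Ptarmigan → Snowy Owl.
It has 3 species and 2 links.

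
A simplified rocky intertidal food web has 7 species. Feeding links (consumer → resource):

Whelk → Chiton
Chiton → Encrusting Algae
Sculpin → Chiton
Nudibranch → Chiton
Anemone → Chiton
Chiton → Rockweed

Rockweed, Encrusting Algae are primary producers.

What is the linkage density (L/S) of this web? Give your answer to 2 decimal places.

There are L = 6 links among S = 7 species.
L/S = 6/7 = 0.8571 ≈ 0.86.

L/S = 0.86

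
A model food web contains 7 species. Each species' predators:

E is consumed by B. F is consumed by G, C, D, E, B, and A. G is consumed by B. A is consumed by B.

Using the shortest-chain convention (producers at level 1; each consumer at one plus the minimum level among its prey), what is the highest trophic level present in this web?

2

Producers (level 1): F.
Following each consumer down to its lowest-level prey: F → A (levels 1 through 2).
All prey of A (F 1) are at level 1 or above, so A is at level 1 + 1 = 2.
Every consumer has at least one prey at level 1 or below, so none exceeds level 2.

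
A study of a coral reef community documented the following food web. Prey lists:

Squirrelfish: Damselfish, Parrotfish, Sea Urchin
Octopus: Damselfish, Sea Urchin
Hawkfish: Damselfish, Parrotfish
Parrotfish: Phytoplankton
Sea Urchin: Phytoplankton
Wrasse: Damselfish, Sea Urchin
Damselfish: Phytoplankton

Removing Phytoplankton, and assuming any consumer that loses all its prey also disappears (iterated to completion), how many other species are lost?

7

Remove Phytoplankton.
Round 1: Damselfish (all prey gone), Parrotfish (all prey gone), Sea Urchin (all prey gone) → extinct.
Round 2: Octopus (all prey gone), Wrasse (all prey gone), Squirrelfish (all prey gone), Hawkfish (all prey gone) → extinct.
No further losses. Total secondary extinctions: 7.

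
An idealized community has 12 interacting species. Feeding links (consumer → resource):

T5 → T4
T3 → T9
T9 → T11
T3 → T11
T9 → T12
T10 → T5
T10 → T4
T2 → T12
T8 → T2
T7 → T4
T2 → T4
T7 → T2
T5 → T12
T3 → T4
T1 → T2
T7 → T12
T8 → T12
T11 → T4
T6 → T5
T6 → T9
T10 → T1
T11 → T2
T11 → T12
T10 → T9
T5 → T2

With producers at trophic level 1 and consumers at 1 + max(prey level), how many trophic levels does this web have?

5

Producers (level 1): T12, T4.
T12 → T2 → T11 → T9 → T10 gives T10 level 5.
No species has a prey at level 5, so no species reaches level 6.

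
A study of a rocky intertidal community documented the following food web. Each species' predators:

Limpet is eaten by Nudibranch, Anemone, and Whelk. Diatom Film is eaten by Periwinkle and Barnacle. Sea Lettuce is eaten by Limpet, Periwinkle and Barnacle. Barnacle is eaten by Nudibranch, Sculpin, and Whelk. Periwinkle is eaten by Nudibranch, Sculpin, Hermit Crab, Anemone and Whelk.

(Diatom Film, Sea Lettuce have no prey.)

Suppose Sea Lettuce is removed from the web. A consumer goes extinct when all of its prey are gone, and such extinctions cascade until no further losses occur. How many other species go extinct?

1

Remove Sea Lettuce.
Round 1: Limpet (all prey gone) → extinct.
No further losses. Total secondary extinctions: 1.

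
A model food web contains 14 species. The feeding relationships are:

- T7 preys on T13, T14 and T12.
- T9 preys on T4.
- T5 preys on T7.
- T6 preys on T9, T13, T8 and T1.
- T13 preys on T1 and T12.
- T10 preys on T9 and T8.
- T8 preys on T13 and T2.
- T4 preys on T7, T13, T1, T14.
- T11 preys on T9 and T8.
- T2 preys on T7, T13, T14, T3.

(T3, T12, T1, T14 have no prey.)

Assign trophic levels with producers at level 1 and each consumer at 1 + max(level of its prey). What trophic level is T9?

T12 is a producer → level 1.
T13 eats T12 (level 1); other prey at levels: T1 1 → level 2.
T7 eats T13 (level 2); other prey at levels: T12 1, T14 1 → level 3.
T4 eats T7 (level 3); other prey at levels: T1 1, T14 1, T13 2 → level 4.
T9 eats T4 → level 5.

Trophic level 5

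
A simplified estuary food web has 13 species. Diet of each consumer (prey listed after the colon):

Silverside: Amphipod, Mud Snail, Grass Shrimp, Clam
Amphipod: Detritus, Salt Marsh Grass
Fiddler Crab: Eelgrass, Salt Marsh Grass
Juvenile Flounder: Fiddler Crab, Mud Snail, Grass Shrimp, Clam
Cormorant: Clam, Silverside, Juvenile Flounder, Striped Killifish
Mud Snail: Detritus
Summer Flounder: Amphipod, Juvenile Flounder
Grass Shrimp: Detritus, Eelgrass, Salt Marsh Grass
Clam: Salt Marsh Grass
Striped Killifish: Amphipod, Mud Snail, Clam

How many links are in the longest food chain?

One longest chain: Eelgrass → Fiddler Crab → Juvenile Flounder → Summer Flounder.
It has 4 species and 3 links.

3 links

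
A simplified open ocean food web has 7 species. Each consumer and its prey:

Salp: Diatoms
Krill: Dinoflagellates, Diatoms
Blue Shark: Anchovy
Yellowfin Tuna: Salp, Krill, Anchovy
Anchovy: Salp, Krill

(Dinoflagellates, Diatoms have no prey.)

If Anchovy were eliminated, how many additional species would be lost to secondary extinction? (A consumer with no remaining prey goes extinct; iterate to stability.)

Remove Anchovy.
Round 1: Blue Shark (all prey gone) → extinct.
No further losses. Total secondary extinctions: 1.

1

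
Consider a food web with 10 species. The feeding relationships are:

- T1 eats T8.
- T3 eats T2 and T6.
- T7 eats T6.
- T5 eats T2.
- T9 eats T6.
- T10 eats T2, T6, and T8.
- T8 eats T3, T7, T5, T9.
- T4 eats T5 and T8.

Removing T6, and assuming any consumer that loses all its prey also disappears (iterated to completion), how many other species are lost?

Remove T6.
Round 1: T7 (all prey gone), T9 (all prey gone) → extinct.
No further losses. Total secondary extinctions: 2.

2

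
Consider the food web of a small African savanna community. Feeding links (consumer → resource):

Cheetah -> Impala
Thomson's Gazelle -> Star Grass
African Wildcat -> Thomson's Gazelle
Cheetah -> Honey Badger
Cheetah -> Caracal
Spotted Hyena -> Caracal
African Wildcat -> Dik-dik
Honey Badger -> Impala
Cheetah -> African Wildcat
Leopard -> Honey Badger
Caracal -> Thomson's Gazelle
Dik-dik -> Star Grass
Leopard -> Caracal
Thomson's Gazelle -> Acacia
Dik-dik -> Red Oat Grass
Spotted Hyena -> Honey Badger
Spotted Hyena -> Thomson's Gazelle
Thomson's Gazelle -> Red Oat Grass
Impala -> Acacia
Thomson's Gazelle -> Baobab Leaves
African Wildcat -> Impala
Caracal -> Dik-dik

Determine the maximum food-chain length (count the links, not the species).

3 links

One longest chain: Acacia → Impala → Honey Badger → Spotted Hyena.
It has 4 species and 3 links.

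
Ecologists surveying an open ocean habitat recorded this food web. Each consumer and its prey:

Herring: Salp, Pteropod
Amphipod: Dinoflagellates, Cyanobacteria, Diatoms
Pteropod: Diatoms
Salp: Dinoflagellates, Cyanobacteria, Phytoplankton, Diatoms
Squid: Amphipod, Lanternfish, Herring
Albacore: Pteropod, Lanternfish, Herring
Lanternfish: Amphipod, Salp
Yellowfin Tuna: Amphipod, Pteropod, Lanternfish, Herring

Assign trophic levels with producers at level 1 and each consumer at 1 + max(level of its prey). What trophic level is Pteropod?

Diatoms is a producer → level 1.
Pteropod eats Diatoms → level 2.

Trophic level 2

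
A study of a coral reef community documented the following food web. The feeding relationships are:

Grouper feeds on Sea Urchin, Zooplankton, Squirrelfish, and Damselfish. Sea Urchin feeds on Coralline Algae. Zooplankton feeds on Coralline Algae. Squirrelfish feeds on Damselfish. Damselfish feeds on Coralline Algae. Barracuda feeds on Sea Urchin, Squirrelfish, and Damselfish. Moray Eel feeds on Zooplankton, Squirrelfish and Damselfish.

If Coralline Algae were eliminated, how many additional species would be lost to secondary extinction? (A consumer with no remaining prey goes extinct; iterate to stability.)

7

Remove Coralline Algae.
Round 1: Damselfish (all prey gone), Sea Urchin (all prey gone), Zooplankton (all prey gone) → extinct.
Round 2: Squirrelfish (all prey gone) → extinct.
Round 3: Grouper (all prey gone), Moray Eel (all prey gone), Barracuda (all prey gone) → extinct.
No further losses. Total secondary extinctions: 7.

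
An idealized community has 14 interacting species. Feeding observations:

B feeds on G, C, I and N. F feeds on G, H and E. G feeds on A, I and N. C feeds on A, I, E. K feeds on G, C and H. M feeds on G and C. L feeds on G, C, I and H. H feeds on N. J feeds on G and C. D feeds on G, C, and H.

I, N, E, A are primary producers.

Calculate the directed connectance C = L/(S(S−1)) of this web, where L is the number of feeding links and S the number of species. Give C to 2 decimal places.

C = 0.15

The web has S = 14 species and L = 28 feeding links.
C = L / (S(S−1)) = 28 / 182 = 0.1538 ≈ 0.15.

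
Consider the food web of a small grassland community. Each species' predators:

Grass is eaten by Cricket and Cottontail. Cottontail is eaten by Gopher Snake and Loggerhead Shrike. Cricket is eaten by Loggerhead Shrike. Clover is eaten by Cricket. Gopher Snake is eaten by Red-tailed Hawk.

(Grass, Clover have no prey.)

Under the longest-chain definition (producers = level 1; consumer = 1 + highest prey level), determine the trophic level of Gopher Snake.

Grass is a producer → level 1.
Cottontail eats Grass → level 2.
Gopher Snake eats Cottontail → level 3.

Trophic level 3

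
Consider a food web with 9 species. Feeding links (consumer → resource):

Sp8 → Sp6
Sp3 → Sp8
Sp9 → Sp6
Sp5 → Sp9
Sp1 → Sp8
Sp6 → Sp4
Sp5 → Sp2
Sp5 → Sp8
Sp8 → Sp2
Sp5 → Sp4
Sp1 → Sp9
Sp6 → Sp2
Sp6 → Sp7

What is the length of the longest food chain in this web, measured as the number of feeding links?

One longest chain: Sp7 → Sp6 → Sp8 → Sp3.
It has 4 species and 3 links.

3 links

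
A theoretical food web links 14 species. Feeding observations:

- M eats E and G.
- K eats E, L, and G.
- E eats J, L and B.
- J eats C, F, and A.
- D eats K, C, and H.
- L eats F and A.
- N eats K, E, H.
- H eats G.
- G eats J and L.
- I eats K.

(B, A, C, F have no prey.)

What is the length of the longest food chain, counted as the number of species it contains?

One longest chain: A → L → G → H → N.
It has 5 species and 4 links.

5 species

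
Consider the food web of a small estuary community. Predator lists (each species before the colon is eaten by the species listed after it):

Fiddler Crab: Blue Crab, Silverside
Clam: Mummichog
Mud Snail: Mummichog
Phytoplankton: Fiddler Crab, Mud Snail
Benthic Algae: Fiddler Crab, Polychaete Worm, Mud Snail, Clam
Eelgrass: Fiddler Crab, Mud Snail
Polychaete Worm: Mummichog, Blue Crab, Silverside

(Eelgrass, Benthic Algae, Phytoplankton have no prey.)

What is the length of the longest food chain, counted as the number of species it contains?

3 species

One longest chain: Benthic Algae → Polychaete Worm → Mummichog.
It has 3 species and 2 links.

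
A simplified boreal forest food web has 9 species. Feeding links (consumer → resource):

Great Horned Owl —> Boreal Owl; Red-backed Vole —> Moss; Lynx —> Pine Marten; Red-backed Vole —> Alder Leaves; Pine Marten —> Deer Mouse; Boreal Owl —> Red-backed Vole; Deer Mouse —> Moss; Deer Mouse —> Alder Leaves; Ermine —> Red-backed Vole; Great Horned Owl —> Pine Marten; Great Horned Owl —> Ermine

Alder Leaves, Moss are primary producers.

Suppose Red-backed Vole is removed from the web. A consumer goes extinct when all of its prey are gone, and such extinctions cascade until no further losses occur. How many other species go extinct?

Remove Red-backed Vole.
Round 1: Ermine (all prey gone), Boreal Owl (all prey gone) → extinct.
No further losses. Total secondary extinctions: 2.

2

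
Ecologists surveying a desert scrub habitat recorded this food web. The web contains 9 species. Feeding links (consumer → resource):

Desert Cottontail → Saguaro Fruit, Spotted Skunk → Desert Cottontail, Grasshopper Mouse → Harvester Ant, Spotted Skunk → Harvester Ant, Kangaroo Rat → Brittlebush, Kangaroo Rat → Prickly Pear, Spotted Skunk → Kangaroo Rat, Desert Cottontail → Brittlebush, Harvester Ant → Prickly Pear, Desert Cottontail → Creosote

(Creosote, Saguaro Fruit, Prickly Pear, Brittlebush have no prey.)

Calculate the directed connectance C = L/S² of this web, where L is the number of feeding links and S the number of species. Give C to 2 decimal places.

C = 0.12

The web has S = 9 species and L = 10 feeding links.
C = L / S² = 10 / 81 = 0.1235 ≈ 0.12.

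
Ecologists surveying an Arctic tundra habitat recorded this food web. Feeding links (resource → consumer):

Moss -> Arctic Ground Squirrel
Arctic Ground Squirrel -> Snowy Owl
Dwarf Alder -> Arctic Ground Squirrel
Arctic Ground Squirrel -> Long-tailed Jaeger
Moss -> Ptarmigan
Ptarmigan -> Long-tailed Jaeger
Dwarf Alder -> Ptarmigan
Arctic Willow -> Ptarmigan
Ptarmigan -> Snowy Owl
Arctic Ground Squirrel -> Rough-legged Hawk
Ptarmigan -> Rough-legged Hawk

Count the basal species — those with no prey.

3

Basal species (no prey listed): Dwarf Alder, Arctic Willow, Moss.
Count: 3.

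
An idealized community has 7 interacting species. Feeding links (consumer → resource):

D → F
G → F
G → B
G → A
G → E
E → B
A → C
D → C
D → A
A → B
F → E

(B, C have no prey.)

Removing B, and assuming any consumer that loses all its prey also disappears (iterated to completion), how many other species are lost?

Remove B.
Round 1: E (all prey gone) → extinct.
Round 2: F (all prey gone) → extinct.
No further losses. Total secondary extinctions: 2.

2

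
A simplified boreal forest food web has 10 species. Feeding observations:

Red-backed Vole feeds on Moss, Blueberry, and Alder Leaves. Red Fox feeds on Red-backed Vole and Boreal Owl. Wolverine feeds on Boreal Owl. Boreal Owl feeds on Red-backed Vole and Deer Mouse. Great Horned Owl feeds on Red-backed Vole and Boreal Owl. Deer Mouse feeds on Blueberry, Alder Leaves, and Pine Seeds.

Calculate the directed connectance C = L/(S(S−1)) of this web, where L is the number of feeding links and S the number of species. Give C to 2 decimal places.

The web has S = 10 species and L = 13 feeding links.
C = L / (S(S−1)) = 13 / 90 = 0.1444 ≈ 0.14.

C = 0.14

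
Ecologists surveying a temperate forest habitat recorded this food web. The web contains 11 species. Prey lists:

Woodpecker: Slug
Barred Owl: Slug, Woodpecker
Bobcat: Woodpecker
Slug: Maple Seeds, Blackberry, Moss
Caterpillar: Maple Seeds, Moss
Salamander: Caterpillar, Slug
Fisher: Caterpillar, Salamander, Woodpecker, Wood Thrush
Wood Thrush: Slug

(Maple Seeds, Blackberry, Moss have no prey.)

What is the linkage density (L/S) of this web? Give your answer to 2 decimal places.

L/S = 1.45

There are L = 16 links among S = 11 species.
L/S = 16/11 = 1.4545 ≈ 1.45.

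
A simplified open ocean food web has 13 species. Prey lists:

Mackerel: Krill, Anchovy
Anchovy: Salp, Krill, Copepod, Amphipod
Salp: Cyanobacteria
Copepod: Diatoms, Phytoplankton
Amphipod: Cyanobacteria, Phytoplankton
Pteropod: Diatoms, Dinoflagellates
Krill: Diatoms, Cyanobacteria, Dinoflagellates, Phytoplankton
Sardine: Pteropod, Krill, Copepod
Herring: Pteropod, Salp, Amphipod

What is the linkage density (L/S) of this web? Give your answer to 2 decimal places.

There are L = 23 links among S = 13 species.
L/S = 23/13 = 1.7692 ≈ 1.77.

L/S = 1.77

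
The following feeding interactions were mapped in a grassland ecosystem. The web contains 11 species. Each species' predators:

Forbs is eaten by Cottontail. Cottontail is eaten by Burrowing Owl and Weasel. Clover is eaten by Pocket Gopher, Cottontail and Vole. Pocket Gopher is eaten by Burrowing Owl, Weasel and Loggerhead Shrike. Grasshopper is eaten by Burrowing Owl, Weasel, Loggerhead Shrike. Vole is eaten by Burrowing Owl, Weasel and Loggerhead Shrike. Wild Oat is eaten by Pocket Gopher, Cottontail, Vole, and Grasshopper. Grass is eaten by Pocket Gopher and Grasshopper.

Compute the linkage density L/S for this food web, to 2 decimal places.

There are L = 21 links among S = 11 species.
L/S = 21/11 = 1.9091 ≈ 1.91.

L/S = 1.91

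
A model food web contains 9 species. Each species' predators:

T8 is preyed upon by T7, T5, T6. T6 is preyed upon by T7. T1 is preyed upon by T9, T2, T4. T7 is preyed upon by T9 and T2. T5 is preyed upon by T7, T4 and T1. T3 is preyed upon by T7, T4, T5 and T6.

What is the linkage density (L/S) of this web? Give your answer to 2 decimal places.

L/S = 1.78

There are L = 16 links among S = 9 species.
L/S = 16/9 = 1.7778 ≈ 1.78.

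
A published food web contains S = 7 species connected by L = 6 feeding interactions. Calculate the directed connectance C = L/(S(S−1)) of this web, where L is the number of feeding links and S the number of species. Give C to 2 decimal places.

C = 0.14

The web has S = 7 species and L = 6 feeding links.
C = L / (S(S−1)) = 6 / 42 = 0.1429 ≈ 0.14.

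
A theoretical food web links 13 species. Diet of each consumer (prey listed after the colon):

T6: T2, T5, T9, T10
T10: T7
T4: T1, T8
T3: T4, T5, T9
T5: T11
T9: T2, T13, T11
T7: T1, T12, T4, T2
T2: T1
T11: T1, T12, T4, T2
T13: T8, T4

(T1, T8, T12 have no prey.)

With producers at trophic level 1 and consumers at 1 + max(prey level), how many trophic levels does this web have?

Producers (level 1): T1, T8, T12.
T1 → T4 → T11 → T5 → T6 gives T6 level 5.
No species has a prey at level 5, so no species reaches level 6.

5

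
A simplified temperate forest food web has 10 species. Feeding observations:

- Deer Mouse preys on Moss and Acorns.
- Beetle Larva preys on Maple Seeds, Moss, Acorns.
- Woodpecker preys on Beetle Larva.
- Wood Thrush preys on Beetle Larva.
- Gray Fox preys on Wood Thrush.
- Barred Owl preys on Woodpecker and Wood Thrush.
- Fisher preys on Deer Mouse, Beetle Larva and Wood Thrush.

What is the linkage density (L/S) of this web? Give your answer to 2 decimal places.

There are L = 13 links among S = 10 species.
L/S = 13/10 = 1.3000 ≈ 1.30.

L/S = 1.30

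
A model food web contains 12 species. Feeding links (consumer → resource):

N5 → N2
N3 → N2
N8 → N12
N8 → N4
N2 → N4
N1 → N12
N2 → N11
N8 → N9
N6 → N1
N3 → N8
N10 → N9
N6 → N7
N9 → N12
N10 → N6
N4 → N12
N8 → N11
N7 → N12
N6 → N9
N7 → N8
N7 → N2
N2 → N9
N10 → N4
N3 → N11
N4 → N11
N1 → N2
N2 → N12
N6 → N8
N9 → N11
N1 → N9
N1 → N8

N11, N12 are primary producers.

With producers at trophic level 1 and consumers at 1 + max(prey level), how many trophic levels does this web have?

Producers (level 1): N11, N12.
N11 → N4 → N8 → N1 → N6 → N10 gives N10 level 6.
No species has a prey at level 6, so no species reaches level 7.

6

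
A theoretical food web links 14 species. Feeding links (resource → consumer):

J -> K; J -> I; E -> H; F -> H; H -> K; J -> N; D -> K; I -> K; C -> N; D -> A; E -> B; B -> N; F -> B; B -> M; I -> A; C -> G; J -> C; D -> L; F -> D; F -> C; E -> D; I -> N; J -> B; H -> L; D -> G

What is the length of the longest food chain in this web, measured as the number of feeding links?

2 links

One longest chain: F → B → N.
It has 3 species and 2 links.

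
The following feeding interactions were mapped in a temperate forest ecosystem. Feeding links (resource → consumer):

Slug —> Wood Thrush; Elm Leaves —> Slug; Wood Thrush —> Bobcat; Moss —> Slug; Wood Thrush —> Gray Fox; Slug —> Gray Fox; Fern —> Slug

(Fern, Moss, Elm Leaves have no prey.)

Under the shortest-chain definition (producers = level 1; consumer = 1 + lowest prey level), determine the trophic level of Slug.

Trophic level 2

Fern is a producer → level 1.
Slug eats Fern → level 2.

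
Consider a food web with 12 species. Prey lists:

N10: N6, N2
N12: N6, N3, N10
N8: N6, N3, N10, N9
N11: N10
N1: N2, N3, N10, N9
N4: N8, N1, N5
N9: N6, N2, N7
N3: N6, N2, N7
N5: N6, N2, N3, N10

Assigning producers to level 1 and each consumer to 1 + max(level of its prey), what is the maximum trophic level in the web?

4

Producers (level 1): N6, N2, N7.
N6 → N3 → N1 → N4 gives N4 level 4.
No species has a prey at level 4, so no species reaches level 5.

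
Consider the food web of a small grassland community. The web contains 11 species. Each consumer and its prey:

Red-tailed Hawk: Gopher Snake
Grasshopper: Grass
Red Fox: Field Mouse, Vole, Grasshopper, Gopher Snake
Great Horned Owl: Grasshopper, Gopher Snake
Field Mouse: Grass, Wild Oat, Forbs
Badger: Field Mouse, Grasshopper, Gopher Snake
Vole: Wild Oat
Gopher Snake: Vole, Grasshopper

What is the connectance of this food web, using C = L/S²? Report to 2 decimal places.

C = 0.14

The web has S = 11 species and L = 17 feeding links.
C = L / S² = 17 / 121 = 0.1405 ≈ 0.14.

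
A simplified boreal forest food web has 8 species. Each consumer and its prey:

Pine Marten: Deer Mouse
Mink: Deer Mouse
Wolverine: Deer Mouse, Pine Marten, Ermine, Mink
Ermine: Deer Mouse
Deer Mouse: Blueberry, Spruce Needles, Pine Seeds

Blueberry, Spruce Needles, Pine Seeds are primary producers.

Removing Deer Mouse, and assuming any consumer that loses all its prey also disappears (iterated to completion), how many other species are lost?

Remove Deer Mouse.
Round 1: Pine Marten (all prey gone), Ermine (all prey gone), Mink (all prey gone) → extinct.
Round 2: Wolverine (all prey gone) → extinct.
No further losses. Total secondary extinctions: 4.

4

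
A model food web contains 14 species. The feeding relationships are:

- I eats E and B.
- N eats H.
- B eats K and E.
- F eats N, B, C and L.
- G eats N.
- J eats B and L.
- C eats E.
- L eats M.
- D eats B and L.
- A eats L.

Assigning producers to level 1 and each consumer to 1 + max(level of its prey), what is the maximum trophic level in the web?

Producers (level 1): K, M, E, H.
K → B → D gives D level 3.
No species has a prey at level 3, so no species reaches level 4.

3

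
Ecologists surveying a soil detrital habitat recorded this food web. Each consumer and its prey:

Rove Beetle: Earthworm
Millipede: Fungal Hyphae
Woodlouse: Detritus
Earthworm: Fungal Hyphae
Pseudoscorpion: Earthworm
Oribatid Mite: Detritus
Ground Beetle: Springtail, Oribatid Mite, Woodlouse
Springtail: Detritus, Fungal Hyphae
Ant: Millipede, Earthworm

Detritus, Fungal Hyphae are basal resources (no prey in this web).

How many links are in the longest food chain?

2 links

One longest chain: Fungal Hyphae → Earthworm → Pseudoscorpion.
It has 3 species and 2 links.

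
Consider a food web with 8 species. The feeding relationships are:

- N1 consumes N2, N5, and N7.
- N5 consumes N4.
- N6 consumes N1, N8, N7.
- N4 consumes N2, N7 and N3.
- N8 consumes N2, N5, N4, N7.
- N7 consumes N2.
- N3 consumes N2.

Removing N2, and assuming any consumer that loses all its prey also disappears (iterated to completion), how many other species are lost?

Remove N2.
Round 1: N7 (all prey gone), N3 (all prey gone) → extinct.
Round 2: N4 (all prey gone) → extinct.
Round 3: N5 (all prey gone) → extinct.
Round 4: N8 (all prey gone), N1 (all prey gone) → extinct.
Round 5: N6 (all prey gone) → extinct.
No further losses. Total secondary extinctions: 7.

7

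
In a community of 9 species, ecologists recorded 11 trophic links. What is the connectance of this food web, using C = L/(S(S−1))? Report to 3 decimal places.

C = 0.153

The web has S = 9 species and L = 11 feeding links.
C = L / (S(S−1)) = 11 / 72 = 0.1528 ≈ 0.153.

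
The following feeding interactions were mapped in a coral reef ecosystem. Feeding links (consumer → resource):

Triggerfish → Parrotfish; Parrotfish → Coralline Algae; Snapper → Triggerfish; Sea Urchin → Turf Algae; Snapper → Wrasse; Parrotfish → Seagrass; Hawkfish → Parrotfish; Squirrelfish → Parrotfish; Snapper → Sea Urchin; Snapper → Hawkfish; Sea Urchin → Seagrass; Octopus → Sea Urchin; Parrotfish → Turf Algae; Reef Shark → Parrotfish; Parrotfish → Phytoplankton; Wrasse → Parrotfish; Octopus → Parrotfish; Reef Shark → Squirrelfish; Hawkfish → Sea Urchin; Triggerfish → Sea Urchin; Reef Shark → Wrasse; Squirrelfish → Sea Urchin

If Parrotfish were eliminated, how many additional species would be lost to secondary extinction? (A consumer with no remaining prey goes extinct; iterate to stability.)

1

Remove Parrotfish.
Round 1: Wrasse (all prey gone) → extinct.
No further losses. Total secondary extinctions: 1.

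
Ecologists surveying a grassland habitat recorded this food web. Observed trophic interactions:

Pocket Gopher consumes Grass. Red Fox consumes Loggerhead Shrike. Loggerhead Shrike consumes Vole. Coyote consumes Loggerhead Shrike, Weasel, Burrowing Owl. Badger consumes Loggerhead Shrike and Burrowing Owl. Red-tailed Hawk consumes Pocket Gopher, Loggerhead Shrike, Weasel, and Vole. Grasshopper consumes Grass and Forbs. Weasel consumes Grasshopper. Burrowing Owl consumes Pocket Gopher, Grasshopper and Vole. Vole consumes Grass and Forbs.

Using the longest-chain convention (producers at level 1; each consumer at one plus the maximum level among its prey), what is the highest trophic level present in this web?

4

Producers (level 1): Forbs, Grass.
Forbs → Vole → Loggerhead Shrike → Red Fox gives Red Fox level 4.
No species has a prey at level 4, so no species reaches level 5.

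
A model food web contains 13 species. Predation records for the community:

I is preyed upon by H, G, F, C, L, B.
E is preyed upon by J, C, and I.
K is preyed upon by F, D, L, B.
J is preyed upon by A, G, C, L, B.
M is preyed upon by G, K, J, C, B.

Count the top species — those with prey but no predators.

8

Top species (has prey, but nothing eats it): L, H, F, G, A, D, B, C.
Count: 8.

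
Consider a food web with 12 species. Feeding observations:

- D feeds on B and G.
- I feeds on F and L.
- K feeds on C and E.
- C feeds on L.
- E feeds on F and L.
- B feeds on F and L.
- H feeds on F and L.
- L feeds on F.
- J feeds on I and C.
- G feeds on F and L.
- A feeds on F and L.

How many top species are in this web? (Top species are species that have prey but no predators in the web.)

5

Top species (has prey, but nothing eats it): A, H, J, K, D.
Count: 5.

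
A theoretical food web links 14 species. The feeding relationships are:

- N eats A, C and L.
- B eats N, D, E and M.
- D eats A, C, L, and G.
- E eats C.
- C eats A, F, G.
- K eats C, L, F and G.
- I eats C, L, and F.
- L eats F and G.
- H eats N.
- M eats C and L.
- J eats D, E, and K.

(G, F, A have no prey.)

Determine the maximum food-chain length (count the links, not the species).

One longest chain: G → C → E → B.
It has 4 species and 3 links.

3 links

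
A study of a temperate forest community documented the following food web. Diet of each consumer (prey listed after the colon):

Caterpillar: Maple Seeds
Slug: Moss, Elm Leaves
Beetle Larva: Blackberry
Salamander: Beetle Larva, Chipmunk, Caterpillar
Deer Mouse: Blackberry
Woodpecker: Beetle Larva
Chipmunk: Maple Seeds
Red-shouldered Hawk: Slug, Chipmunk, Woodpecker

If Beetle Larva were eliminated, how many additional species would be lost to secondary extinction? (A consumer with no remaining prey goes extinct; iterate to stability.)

1

Remove Beetle Larva.
Round 1: Woodpecker (all prey gone) → extinct.
No further losses. Total secondary extinctions: 1.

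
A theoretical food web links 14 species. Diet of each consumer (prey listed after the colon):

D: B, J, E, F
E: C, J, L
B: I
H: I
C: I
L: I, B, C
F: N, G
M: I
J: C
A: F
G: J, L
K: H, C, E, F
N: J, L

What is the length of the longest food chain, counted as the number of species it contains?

6 species

One longest chain: I → C → J → G → F → A.
It has 6 species and 5 links.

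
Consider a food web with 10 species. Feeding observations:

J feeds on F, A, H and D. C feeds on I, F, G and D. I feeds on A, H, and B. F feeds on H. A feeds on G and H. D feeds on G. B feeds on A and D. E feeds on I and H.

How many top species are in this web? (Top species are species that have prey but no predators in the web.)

Top species (has prey, but nothing eats it): J, E, C.
Count: 3.

3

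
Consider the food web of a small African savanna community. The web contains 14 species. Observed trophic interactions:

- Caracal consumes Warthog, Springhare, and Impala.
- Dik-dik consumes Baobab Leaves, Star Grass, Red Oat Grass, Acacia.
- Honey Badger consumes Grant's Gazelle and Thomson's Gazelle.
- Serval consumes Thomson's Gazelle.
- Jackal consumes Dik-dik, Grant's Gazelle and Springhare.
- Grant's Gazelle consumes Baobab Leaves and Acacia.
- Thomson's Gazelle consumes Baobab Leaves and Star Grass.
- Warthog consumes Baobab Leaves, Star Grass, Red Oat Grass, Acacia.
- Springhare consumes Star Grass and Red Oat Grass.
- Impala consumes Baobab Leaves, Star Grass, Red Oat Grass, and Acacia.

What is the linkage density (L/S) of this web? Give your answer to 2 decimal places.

L/S = 1.93

There are L = 27 links among S = 14 species.
L/S = 27/14 = 1.9286 ≈ 1.93.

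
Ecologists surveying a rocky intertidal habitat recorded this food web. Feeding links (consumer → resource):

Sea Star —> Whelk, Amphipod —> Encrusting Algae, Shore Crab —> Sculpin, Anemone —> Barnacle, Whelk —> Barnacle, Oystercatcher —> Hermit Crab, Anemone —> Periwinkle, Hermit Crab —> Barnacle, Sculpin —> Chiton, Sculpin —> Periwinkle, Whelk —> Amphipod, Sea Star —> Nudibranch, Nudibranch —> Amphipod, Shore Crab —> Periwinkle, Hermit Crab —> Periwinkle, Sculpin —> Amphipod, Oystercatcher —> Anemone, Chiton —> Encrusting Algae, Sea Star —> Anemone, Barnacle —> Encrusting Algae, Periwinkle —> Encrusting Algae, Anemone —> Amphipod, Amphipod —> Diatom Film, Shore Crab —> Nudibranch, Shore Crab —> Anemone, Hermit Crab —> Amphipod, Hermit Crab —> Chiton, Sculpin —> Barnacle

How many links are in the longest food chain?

One longest chain: Encrusting Algae → Barnacle → Hermit Crab → Oystercatcher.
It has 4 species and 3 links.

3 links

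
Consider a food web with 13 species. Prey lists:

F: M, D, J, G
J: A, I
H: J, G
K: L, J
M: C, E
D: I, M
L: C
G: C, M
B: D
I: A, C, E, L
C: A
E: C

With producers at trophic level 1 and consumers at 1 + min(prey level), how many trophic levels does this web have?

4

Producers (level 1): A.
Following each consumer down to its lowest-level prey: A → I → D → B (levels 1 through 4).
All prey of B (D 3) are at level 3 or above, so B is at level 1 + 3 = 4.
Every consumer has at least one prey at level 3 or below, so none exceeds level 4.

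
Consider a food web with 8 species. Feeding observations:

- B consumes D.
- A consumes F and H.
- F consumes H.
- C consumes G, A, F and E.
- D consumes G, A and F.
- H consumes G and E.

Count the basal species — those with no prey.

Basal species (no prey listed): G, E.
Count: 2.

2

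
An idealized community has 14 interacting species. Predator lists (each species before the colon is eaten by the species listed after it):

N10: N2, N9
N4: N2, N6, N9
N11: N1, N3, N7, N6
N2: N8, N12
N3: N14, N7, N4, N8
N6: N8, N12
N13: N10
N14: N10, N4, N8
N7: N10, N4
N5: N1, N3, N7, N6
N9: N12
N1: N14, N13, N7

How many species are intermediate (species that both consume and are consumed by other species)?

Intermediate species (has both prey and predators): N1, N3, N14, N13, N7, N10, N4, N2, N6, N9.
Count: 10.

10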